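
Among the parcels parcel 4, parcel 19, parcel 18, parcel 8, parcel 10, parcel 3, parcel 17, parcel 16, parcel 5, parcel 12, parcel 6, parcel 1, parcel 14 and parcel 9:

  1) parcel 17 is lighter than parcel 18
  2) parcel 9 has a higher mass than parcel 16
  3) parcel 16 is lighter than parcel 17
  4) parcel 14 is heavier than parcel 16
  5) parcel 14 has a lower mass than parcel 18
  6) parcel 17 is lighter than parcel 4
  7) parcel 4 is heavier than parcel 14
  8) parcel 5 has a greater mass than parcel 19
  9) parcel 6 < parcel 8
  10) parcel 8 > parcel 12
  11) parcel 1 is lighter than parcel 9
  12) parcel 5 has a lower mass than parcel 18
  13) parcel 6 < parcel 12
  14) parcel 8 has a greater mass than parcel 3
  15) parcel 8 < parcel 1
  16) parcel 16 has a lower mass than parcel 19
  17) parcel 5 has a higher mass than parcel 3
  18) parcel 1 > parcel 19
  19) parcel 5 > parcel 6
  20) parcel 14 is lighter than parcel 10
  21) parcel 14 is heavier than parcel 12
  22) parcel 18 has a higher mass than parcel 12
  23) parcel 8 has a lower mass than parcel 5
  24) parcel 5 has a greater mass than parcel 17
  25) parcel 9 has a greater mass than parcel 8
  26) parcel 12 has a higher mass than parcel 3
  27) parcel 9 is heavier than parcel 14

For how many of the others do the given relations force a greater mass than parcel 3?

9

From parcel 3 the given relations immediately reach parcel 12, parcel 8, parcel 5.
From those, parcel 14, parcel 1, parcel 9, parcel 18 — 7 in total.
From those, parcel 4, parcel 10 — 9 in total.
No other element is forced above parcel 3 by the given relations, so the count is 9.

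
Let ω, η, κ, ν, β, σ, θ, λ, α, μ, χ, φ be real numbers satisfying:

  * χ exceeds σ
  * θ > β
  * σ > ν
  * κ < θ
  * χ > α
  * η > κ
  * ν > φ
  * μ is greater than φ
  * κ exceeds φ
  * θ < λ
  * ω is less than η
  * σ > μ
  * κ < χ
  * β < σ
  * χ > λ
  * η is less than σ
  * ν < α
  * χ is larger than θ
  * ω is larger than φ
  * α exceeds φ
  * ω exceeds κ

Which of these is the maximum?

χ

Chaining downward from χ: directly below it, κ, θ, α, λ, σ; then φ, β, μ, ν, η; then ω.
That covers every other element, and nothing is given above χ, so χ is the maximum.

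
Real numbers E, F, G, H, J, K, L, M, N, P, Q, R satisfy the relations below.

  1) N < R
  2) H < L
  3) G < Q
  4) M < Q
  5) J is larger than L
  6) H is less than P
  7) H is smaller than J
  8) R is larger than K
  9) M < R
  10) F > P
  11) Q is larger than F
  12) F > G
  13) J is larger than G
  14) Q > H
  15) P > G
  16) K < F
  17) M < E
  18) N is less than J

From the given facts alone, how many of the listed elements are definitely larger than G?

4

The elements the relations force above G are J, P, F, Q — no chain reaches any other.
That is 4.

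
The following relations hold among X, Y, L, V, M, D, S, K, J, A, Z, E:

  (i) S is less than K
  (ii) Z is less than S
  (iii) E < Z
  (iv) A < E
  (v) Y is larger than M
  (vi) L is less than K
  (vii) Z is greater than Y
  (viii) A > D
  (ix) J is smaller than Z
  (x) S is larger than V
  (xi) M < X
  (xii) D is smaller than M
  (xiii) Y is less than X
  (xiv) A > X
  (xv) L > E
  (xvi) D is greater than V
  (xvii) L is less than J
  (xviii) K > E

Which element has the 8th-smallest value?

The consecutive relations fix a unique order: V < D < M < Y < X < A < E < L < J < Z < S < K.
The 8th smallest is L.

L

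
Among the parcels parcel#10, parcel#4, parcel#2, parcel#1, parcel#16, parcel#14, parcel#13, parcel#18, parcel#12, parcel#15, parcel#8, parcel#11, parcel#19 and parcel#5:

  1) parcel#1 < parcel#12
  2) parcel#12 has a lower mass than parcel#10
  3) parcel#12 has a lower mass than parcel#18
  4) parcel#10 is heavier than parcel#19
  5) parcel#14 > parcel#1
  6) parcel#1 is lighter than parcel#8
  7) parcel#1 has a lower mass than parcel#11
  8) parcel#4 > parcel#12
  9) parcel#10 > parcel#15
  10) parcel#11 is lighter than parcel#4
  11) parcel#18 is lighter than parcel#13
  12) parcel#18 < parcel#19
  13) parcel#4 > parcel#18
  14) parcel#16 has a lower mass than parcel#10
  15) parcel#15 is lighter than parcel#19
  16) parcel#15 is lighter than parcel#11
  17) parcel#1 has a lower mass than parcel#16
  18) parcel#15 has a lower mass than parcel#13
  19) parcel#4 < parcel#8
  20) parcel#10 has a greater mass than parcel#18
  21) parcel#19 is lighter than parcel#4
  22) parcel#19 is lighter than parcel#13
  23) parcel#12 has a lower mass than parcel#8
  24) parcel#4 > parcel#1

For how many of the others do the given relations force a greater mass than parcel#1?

The elements the relations force above parcel#1 are parcel#12, parcel#18, parcel#19, parcel#16, parcel#13, parcel#10, parcel#11, parcel#4, parcel#14, parcel#8 — no chain reaches any other.
That is 10.

10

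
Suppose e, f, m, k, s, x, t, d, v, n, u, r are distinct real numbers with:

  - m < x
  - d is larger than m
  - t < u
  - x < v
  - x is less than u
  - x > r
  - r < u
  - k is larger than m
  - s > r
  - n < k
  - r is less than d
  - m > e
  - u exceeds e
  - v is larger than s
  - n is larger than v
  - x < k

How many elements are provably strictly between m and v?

1

The relations place m below v. An element lies strictly between them when it is forced above m and also forced below v.
Above m: {x, d, u, n, k}. Below v: {e, r, s, x}.
Intersection: {x} — 1.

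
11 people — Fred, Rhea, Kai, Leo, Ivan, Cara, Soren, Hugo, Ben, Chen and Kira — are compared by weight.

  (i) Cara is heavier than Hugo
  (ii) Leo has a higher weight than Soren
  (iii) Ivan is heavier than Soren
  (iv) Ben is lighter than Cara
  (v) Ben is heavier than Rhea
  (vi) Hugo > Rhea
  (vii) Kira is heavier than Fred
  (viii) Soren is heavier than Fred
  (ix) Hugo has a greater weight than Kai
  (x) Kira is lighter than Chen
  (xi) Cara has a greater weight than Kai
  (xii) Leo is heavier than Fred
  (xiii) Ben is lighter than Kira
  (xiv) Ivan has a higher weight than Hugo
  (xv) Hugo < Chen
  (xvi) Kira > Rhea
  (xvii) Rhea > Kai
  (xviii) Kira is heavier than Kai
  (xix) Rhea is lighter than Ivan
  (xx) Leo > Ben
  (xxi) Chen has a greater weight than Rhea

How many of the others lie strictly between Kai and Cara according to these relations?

Chaining upward from Kai reaches: Rhea, Ben, Kira, Hugo, Leo, Chen, Ivan.
Chaining downward from Cara reaches: Rhea, Ben, Hugo.
Strictly between Kai and Cara are those in both lists: Rhea, Ben, Hugo — 3 elements.

3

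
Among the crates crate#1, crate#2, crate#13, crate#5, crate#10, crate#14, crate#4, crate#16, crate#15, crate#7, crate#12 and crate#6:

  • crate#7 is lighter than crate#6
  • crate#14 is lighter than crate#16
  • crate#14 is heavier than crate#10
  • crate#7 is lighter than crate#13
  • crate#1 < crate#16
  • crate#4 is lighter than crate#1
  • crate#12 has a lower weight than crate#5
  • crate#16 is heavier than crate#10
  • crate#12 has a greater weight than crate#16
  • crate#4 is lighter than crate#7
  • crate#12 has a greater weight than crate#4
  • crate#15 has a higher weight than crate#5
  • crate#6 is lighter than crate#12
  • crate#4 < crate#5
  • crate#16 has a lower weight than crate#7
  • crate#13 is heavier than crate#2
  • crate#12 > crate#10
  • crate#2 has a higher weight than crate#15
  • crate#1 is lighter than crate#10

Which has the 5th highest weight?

crate#12

Piecing the relations together gives one ordering: crate#4 < crate#1 < crate#10 < crate#14 < crate#16 < crate#7 < crate#6 < crate#12 < crate#5 < crate#15 < crate#2 < crate#13.
Counting 5 from the largest end gives crate#12.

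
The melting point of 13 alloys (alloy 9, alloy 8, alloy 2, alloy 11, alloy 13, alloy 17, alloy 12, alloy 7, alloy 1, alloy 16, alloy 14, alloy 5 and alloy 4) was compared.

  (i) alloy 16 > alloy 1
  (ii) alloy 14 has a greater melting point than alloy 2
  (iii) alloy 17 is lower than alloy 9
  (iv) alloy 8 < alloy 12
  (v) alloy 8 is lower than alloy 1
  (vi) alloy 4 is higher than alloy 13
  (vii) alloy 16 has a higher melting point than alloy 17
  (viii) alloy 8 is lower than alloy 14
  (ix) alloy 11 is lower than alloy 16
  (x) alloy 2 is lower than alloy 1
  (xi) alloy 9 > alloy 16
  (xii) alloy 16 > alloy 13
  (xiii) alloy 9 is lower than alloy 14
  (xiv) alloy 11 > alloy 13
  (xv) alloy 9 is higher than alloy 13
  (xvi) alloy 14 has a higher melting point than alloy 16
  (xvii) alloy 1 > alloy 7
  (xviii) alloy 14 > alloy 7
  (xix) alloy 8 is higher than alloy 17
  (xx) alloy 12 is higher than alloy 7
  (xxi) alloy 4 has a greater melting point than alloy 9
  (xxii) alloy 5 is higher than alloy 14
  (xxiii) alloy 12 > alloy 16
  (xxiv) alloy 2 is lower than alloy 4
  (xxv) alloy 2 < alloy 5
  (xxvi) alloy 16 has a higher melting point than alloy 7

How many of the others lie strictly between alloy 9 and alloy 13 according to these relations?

2

The relations place alloy 13 below alloy 9. An element lies strictly between them when it is forced above alloy 13 and also forced below alloy 9.
Above alloy 13: {alloy 11, alloy 16, alloy 4, alloy 12, alloy 14, alloy 5}. Below alloy 9: {alloy 7, alloy 17, alloy 11, alloy 8, alloy 2, alloy 1, alloy 16}.
Intersection: {alloy 11, alloy 16} — 2.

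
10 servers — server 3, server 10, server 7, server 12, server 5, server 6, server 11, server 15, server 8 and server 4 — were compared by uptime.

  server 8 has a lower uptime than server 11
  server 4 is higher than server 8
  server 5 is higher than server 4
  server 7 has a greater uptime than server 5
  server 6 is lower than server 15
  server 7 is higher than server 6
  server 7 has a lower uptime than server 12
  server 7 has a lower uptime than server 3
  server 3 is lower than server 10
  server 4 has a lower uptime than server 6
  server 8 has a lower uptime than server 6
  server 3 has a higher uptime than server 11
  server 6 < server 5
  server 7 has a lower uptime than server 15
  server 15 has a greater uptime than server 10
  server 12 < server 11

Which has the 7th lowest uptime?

The consecutive relations fix a unique order: server 8 < server 4 < server 6 < server 5 < server 7 < server 12 < server 11 < server 3 < server 10 < server 15.
Counting 7 from the smallest end gives server 11.

server 11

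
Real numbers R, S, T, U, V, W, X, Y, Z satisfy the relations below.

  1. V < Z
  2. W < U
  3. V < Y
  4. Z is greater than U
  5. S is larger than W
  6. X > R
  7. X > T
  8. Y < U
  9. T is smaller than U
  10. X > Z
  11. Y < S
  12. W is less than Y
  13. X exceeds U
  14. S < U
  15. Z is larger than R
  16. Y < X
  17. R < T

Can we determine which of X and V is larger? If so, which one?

V < Y and Y < S give V < S.
Then S < U extends the chain to U.
With U < Z: V < Y < S < U < Z.
Then Z < X extends the chain to X.
So X is larger.

X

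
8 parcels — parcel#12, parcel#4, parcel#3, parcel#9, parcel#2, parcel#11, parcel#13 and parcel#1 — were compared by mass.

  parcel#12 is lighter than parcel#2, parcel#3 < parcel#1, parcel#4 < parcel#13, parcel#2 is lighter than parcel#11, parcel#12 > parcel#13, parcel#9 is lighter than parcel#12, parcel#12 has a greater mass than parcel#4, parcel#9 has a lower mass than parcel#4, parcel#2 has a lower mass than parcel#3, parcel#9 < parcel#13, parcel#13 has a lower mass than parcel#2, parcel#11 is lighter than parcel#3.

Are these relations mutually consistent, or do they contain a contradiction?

consistent

Every relation is compatible with parcel#9 < parcel#4 < parcel#13 < parcel#12 < parcel#2 < parcel#11 < parcel#3 < parcel#1; the set is consistent.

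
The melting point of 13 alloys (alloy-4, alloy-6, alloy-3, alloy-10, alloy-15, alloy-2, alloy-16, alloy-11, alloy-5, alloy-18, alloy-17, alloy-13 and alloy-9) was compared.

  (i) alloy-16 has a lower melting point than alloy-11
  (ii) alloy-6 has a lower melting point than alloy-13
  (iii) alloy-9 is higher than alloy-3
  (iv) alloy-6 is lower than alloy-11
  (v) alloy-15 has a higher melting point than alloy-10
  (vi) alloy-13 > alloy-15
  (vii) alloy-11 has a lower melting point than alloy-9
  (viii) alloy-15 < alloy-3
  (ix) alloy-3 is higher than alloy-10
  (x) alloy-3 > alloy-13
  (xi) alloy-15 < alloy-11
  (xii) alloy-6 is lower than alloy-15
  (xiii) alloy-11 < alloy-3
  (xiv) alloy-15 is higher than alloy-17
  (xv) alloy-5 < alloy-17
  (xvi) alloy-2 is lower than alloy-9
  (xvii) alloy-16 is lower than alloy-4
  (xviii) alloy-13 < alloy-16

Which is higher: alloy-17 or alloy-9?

Following the relations from alloy-17: alloy-17 < alloy-15 < alloy-13 < alloy-16 < alloy-11 < alloy-3 < alloy-9.
So alloy-17 < alloy-9; alloy-9 is the higher of the two.

alloy-9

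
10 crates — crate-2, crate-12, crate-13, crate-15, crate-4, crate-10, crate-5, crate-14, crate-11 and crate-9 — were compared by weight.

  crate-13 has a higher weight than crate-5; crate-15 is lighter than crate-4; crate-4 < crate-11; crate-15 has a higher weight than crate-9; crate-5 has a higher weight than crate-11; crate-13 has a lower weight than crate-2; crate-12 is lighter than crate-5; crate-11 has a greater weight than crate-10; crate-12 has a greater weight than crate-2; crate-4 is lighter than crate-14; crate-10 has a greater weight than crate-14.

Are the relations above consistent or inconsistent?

inconsistent

Chaining the given relations yields crate-5 < crate-13 < crate-2 < crate-12, so crate-5 < crate-12. But one relation states crate-12 < crate-5. These cannot both hold.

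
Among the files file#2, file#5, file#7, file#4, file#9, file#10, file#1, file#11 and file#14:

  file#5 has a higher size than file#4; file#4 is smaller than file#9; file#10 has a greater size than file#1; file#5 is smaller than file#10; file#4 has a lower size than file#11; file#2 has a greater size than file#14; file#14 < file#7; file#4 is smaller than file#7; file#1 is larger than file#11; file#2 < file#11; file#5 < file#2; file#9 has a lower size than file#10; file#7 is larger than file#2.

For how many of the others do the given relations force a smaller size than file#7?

Directly below file#7: file#4, file#14, file#2.
One step further: file#5 (4 so far).
Nothing else is reachable below file#7; 4 in all.

4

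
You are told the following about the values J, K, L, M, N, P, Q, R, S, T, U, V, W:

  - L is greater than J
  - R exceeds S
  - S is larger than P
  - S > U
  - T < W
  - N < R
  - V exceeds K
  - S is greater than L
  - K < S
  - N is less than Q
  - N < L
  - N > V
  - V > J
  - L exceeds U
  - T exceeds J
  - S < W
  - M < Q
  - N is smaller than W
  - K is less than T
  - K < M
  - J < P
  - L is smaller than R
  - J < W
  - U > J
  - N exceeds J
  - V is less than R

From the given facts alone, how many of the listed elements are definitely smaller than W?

9

From W the given relations immediately reach J, N, T, S.
From those, K, V, P, U, L — 9 in total.
Nothing else is reachable below W; 9 in all.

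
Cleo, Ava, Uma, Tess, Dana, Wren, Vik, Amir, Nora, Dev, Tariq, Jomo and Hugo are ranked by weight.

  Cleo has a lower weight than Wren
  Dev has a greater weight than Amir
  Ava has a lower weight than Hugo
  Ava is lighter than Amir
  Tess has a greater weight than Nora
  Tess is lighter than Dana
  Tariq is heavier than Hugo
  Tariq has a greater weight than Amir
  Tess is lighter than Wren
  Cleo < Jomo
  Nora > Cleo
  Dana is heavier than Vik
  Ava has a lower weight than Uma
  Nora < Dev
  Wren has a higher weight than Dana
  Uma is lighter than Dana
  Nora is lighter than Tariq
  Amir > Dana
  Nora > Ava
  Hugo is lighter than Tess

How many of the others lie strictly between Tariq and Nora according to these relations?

3

The relations place Nora below Tariq. An element lies strictly between them when it is forced above Nora and also forced below Tariq.
Above Nora: {Tess, Dana, Amir, Wren, Dev}. Below Tariq: {Cleo, Ava, Uma, Hugo, Vik, Tess, Dana, Amir}.
Intersection: {Tess, Dana, Amir} — 3.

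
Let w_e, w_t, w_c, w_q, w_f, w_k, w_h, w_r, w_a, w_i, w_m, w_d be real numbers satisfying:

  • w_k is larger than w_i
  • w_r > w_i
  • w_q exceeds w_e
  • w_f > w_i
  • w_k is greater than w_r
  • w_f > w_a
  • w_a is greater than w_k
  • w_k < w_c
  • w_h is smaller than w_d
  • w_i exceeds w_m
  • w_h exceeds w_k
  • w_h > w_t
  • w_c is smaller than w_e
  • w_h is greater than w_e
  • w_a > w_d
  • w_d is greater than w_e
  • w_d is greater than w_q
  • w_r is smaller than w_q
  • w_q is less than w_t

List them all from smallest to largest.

Each adjacent pair is fixed by a given relation: w_m < w_i; w_i < w_r; w_r < w_k; w_k < w_c; w_c < w_e; w_e < w_q; w_q < w_t; w_t < w_h; w_h < w_d; w_d < w_a; w_a < w_f. Chaining them end to end gives the full order.

w_m < w_i < w_r < w_k < w_c < w_e < w_q < w_t < w_h < w_d < w_a < w_f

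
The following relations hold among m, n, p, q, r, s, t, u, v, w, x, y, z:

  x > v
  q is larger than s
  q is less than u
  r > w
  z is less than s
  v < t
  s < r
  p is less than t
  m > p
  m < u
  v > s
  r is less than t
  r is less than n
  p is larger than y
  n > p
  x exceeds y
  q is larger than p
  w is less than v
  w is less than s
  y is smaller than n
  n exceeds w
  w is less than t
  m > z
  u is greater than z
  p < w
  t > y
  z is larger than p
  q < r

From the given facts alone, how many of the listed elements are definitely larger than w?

Directly above w: s, v, r, n, t.
One step further: q, x (7 so far).
One step further: u (8 so far).
No other element is forced above w by the given relations, so the count is 8.

8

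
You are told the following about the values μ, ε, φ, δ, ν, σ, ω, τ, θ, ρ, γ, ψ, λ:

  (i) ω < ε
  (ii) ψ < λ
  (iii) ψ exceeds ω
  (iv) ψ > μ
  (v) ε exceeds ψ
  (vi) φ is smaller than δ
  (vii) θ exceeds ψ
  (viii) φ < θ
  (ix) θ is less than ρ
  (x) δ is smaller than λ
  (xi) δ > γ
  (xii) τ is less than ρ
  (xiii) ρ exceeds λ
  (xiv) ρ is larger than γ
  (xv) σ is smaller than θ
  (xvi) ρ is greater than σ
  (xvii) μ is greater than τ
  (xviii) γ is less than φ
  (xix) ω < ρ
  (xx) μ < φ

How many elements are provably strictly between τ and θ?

Chaining upward from τ reaches: μ, φ, ψ, δ, λ, ρ, ε.
Chaining downward from θ reaches: σ, γ, μ, φ, ω, ψ.
Strictly between τ and θ are those in both lists: μ, φ, ψ — 3 elements.

3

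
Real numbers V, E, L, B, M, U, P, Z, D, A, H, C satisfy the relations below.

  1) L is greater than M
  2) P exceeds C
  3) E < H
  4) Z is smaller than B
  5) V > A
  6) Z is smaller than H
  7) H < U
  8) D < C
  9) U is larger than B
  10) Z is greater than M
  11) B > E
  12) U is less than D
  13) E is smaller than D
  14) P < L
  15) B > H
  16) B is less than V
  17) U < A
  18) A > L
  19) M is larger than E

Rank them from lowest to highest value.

E < M < Z < H < B < U < D < C < P < L < A < V

The consecutive links are each given: E < M; M < Z; Z < H; H < B; B < U; U < D; D < C; C < P; P < L; L < A; A < V.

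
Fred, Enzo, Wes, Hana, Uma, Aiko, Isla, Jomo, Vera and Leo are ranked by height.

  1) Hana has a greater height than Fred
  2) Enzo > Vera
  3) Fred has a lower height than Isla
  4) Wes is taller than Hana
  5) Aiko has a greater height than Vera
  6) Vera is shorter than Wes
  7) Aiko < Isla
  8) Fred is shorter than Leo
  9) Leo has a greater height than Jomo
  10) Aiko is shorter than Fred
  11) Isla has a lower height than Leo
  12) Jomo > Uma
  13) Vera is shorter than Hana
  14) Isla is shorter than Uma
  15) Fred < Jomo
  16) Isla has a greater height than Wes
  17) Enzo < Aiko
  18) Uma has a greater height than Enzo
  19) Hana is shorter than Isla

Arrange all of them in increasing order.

Vera < Enzo < Aiko < Fred < Hana < Wes < Isla < Uma < Jomo < Leo

Each adjacent pair is fixed by a given relation: Vera < Enzo; Enzo < Aiko; Aiko < Fred; Fred < Hana; Hana < Wes; Wes < Isla; Isla < Uma; Uma < Jomo; Jomo < Leo. Chaining them end to end gives the full order.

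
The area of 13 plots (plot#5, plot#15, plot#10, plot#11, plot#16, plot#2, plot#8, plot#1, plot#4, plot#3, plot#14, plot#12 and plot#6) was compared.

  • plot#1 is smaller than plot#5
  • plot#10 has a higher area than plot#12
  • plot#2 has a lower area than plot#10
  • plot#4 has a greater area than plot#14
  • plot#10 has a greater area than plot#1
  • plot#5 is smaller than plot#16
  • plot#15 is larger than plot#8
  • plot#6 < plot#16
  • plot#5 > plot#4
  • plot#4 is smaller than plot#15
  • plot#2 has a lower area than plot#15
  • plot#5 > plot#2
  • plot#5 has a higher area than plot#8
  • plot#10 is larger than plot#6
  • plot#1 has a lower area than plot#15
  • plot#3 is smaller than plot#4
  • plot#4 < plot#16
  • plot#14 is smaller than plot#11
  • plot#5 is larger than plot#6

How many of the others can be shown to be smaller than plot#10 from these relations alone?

Directly below plot#10: plot#2, plot#1, plot#6, plot#12.
No other element is forced below plot#10 by the given relations, so the count is 4.

4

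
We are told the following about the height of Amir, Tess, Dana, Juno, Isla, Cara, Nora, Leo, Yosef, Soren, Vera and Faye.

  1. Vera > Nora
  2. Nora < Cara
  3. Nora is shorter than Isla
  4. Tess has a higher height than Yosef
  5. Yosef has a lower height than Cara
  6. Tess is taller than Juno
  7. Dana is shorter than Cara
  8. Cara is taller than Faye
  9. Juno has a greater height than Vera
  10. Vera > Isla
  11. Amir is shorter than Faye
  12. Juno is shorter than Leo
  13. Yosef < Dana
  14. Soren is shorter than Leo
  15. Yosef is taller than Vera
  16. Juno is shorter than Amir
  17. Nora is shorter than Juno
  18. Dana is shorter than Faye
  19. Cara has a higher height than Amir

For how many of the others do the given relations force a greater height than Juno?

The elements the relations force above Juno are Leo, Amir, Faye, Tess, Cara — no chain reaches any other.
That is 5.

5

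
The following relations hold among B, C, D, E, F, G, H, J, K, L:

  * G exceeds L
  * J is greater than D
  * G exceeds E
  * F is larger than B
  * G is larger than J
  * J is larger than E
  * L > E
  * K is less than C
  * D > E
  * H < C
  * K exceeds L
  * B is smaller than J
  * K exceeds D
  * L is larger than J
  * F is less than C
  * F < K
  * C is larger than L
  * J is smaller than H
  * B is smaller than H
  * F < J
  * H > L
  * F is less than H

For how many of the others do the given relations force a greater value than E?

From E the given relations immediately reach D, J, L, G.
From those, H, K, C — 7 in total.
No other element is forced above E by the given relations, so the count is 7.

7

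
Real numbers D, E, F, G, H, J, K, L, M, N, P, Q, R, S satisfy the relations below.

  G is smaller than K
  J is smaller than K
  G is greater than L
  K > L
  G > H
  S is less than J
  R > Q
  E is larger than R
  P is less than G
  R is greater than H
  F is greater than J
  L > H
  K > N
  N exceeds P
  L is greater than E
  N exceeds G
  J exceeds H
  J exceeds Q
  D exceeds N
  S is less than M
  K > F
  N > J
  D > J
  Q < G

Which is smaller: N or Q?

The relevant relations are Q < R; R < E; E < L; L < G; G < N.
Chaining these gives Q < R < E < L < G < N.
So Q < N; Q is the smaller of the two.

Q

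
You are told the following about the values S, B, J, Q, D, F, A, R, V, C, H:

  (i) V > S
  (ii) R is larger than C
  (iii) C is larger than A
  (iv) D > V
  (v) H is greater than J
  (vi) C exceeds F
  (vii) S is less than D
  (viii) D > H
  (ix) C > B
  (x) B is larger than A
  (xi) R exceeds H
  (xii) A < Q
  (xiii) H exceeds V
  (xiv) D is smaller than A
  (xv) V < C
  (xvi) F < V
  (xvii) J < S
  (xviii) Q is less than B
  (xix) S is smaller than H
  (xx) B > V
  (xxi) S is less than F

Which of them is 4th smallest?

Piecing the relations together gives one ordering: J < S < F < V < H < D < A < Q < B < C < R.
Counting 4 from the smallest end gives V.

V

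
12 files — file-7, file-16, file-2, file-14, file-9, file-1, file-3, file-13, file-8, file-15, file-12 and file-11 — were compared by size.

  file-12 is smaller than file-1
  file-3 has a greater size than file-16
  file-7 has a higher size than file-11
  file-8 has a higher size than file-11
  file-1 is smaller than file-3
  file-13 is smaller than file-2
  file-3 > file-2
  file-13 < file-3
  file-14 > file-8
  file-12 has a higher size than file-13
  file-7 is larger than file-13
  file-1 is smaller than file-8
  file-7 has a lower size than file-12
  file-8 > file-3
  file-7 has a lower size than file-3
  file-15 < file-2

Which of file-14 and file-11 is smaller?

file-11

file-11 < file-7 and file-7 < file-12 give file-11 < file-12.
Then file-12 < file-1 extends the chain to file-1.
Then file-1 < file-3 extends the chain to file-3.
Then file-3 < file-8 extends the chain to file-8.
Then file-8 < file-14 extends the chain to file-14.
So file-11 < file-14; file-11 is the smaller of the two.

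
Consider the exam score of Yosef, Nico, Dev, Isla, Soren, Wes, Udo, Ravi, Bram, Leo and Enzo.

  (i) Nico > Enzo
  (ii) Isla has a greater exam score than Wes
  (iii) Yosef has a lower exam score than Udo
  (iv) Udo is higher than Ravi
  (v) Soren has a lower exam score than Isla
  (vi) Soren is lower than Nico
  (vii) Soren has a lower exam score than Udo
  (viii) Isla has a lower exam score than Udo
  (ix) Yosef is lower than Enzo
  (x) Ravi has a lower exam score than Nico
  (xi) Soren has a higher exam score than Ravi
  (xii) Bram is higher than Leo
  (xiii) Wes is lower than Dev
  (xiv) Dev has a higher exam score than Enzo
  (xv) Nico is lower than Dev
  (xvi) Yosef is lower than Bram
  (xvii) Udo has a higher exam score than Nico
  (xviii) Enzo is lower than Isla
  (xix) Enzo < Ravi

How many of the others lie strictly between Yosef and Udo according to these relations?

The relations place Yosef below Udo. An element lies strictly between them when it is forced above Yosef and also forced below Udo.
Above Yosef: {Enzo, Ravi, Bram, Soren, Nico, Isla, Dev}. Below Udo: {Wes, Enzo, Ravi, Soren, Nico, Isla}.
Intersection: {Enzo, Ravi, Soren, Nico, Isla} — 5.

5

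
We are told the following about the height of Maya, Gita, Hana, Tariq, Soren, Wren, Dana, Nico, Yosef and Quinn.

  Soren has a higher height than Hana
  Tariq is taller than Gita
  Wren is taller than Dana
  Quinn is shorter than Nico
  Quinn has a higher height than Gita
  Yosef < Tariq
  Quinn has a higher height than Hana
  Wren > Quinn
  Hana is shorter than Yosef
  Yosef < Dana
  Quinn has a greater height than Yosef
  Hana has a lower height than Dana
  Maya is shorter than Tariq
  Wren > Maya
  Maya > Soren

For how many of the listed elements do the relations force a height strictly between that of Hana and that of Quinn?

1

The relations place Hana below Quinn. An element lies strictly between them when it is forced above Hana and also forced below Quinn.
Above Hana: {Yosef, Soren, Maya, Tariq, Dana, Wren, Nico}. Below Quinn: {Yosef, Gita}.
Intersection: {Yosef} — 1.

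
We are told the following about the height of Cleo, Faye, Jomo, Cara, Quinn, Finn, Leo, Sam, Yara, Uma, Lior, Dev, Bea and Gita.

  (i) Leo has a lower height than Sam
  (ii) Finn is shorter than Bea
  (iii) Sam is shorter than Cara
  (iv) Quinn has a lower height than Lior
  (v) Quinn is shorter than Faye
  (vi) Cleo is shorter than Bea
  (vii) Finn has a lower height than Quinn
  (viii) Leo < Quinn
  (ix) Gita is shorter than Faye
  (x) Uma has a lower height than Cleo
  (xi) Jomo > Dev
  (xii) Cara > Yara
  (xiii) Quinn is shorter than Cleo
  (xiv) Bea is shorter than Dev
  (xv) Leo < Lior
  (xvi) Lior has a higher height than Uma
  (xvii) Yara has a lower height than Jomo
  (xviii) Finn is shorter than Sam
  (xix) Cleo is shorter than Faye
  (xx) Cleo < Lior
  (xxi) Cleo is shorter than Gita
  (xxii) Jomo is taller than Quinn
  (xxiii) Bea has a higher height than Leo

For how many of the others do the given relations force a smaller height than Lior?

5

From Lior the given relations immediately reach Leo, Uma, Quinn, Cleo.
From those, Finn — 5 in total.
No other element is forced below Lior by the given relations, so the count is 5.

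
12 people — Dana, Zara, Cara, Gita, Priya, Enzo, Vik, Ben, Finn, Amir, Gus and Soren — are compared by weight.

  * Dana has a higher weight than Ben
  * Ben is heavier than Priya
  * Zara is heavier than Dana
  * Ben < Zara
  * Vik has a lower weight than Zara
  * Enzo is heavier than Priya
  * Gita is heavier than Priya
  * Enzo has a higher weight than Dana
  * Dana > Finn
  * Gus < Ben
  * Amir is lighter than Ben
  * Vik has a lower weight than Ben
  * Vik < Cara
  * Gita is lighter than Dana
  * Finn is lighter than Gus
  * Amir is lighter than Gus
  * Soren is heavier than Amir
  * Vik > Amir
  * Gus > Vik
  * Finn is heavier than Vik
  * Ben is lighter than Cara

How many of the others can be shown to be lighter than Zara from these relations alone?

8

The elements the relations force below Zara are Amir, Vik, Priya, Gita, Finn, Gus, Ben, Dana — no chain reaches any other.
That is 8.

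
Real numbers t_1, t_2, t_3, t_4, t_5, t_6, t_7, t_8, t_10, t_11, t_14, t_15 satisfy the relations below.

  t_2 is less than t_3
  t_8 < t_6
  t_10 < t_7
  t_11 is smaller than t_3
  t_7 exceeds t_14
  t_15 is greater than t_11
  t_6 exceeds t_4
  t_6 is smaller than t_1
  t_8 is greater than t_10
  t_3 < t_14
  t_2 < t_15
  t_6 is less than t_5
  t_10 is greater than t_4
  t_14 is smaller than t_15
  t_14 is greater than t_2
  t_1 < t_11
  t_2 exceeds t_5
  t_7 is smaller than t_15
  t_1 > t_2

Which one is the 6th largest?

t_1

Piecing the relations together gives one ordering: t_4 < t_10 < t_8 < t_6 < t_5 < t_2 < t_1 < t_11 < t_3 < t_14 < t_7 < t_15.
The 6th largest is t_1.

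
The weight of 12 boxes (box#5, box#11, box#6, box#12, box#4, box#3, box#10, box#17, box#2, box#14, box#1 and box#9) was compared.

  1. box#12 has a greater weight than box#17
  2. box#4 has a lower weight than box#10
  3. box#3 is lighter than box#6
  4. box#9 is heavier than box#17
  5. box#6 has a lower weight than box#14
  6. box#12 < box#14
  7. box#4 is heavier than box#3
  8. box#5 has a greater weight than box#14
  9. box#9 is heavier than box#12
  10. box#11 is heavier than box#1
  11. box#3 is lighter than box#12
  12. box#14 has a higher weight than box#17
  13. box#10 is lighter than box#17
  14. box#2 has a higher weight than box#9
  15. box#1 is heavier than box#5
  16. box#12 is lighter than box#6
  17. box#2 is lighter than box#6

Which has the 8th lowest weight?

Chaining the given pairs: box#3 < box#4 < box#10 < box#17 < box#12 < box#9 < box#2 < box#6 < box#14 < box#5 < box#1 < box#11.
Counting 8 from the smallest end gives box#6.

box#6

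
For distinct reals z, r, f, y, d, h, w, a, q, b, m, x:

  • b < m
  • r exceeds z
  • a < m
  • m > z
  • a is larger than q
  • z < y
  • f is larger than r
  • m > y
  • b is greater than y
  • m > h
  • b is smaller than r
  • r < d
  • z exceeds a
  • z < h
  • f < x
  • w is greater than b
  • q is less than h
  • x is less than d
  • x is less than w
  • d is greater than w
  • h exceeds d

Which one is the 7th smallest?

Chaining the given pairs: q < a < z < y < b < r < f < x < w < d < h < m.
Counting 7 from the smallest end gives f.

f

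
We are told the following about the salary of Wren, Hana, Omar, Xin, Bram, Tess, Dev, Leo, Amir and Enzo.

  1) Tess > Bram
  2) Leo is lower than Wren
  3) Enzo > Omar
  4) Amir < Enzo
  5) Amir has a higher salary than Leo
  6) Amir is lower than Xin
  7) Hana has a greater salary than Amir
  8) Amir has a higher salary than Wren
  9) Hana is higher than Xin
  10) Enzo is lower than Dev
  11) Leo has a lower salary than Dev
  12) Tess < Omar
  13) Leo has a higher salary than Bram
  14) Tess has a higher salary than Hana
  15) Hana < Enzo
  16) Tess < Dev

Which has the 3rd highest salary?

Omar

The consecutive relations fix a unique order: Bram < Leo < Wren < Amir < Xin < Hana < Tess < Omar < Enzo < Dev.
Counting 3 from the largest end gives Omar.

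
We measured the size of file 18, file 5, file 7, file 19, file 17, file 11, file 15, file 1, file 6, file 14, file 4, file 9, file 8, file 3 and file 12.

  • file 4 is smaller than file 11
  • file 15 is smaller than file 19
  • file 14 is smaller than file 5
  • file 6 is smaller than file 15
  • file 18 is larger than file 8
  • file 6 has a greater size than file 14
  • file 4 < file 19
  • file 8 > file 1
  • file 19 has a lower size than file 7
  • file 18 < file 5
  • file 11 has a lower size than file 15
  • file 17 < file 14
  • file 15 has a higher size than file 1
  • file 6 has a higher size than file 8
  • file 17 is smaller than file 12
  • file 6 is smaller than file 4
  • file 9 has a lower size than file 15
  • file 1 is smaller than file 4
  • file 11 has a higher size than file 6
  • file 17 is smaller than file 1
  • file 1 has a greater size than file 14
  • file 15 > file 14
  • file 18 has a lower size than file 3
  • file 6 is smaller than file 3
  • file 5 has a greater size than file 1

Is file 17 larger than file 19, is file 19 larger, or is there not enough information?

Link the given pairs in sequence: file 17 < file 14; file 14 < file 1; file 1 < file 8; file 8 < file 6; file 6 < file 4; file 4 < file 11; file 11 < file 15; file 15 < file 19.
Chaining these gives file 17 < file 14 < file 1 < file 8 < file 6 < file 4 < file 11 < file 15 < file 19.
So file 19 is larger.

file 19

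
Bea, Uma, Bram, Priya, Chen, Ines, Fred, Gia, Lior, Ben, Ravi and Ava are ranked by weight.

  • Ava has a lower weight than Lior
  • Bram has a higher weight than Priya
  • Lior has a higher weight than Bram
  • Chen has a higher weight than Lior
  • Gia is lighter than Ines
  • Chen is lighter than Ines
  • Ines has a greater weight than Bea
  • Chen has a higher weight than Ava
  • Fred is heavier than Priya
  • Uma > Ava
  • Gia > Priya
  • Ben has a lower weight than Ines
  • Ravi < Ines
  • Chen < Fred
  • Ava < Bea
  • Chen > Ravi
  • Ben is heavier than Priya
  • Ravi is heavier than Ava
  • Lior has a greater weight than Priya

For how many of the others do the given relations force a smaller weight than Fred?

6

Directly below Fred: Priya, Chen.
One step further: Ava, Ravi, Lior (5 so far).
One step further: Bram (6 so far).
No other element is forced below Fred by the given relations, so the count is 6.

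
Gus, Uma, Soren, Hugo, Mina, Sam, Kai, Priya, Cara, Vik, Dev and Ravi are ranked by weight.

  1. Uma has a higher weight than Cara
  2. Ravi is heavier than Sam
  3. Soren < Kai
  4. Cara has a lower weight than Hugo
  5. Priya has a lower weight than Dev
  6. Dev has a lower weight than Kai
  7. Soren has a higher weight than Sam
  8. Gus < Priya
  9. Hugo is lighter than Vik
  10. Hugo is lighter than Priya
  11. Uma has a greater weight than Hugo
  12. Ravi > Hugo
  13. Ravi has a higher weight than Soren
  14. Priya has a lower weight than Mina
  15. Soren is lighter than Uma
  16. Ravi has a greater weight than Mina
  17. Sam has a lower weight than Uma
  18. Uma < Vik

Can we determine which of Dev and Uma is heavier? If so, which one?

Following every chain through Dev: above Dev we get Kai; below Dev we get Gus, Cara, Hugo, Priya.
Uma is not reached, and no chain runs the other way from Uma to Dev.
So the given relations leave the order of Dev and Uma undetermined.

undetermined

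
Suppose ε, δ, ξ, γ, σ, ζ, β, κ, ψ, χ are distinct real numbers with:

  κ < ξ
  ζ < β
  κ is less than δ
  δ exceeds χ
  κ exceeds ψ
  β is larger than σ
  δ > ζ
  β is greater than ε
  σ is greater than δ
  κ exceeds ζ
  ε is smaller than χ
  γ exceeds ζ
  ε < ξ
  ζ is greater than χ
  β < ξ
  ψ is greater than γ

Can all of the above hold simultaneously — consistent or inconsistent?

Every relation is compatible with ε < χ < ζ < γ < ψ < κ < δ < σ < β < ξ; the set is consistent.

consistent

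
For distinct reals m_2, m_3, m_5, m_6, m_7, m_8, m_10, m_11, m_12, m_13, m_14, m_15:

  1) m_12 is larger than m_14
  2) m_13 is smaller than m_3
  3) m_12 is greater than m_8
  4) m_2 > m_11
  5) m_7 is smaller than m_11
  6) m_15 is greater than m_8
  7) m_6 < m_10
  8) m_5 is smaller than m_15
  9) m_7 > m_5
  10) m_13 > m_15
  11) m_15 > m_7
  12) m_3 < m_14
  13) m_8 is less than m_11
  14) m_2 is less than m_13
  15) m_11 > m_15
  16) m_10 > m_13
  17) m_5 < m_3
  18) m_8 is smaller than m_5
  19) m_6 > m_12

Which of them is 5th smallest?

Piecing the relations together gives one ordering: m_8 < m_5 < m_7 < m_15 < m_11 < m_2 < m_13 < m_3 < m_14 < m_12 < m_6 < m_10.
The 5th smallest is m_11.

m_11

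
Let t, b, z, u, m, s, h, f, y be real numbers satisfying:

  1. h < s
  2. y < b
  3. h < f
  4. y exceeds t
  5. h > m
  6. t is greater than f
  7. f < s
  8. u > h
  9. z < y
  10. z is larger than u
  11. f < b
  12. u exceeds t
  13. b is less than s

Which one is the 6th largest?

t

Chaining the given pairs: m < h < f < t < u < z < y < b < s.
Counting 6 from the largest end gives t.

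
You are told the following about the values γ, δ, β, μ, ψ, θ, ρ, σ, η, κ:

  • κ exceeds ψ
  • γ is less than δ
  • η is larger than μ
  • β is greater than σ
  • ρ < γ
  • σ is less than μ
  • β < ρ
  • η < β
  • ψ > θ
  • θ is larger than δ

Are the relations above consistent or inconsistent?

consistent

The single ordering σ < μ < η < β < ρ < γ < δ < θ < ψ < κ satisfies every listed relation, so no contradiction arises.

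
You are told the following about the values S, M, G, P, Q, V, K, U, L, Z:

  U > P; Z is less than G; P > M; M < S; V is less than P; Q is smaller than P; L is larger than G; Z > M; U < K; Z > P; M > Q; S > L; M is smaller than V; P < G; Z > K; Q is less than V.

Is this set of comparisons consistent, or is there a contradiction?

consistent

Every relation is compatible with Q < M < V < P < U < K < Z < G < L < S; the set is consistent.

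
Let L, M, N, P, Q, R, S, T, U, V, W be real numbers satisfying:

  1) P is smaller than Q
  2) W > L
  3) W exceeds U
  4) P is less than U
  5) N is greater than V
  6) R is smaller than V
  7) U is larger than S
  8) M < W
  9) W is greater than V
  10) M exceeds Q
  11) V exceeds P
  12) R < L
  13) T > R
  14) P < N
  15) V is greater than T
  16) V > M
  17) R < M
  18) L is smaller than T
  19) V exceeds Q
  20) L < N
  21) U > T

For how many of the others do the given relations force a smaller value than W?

9

Directly below W: L, M, V, U.
One step further: P, R, S, Q, T (9 so far).
Nothing else is reachable below W; 9 in all.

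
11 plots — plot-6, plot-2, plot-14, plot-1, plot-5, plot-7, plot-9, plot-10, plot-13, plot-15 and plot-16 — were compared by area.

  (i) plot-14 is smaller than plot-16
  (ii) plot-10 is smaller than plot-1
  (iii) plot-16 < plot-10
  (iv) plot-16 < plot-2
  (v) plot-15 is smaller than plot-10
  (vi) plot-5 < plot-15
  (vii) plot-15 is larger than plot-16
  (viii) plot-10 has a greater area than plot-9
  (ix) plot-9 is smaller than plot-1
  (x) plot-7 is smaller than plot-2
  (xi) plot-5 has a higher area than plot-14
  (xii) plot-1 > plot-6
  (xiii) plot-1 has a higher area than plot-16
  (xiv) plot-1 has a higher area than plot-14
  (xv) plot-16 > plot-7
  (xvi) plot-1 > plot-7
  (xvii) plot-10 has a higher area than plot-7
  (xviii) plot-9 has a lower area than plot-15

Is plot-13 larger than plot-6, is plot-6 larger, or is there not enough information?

Following every chain through plot-6: above plot-6 we get plot-1.
plot-13 is not reached, and no chain runs the other way from plot-13 to plot-6.
So the given relations leave the order of plot-6 and plot-13 undetermined.

undetermined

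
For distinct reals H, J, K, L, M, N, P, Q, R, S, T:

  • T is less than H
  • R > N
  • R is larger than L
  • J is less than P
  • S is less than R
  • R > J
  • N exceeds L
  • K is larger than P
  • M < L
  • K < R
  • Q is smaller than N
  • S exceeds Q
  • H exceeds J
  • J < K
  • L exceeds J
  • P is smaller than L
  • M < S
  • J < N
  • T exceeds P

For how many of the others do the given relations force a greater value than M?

Directly above M: L, S.
One step further: N, R (4 so far).
No other element is forced above M by the given relations, so the count is 4.

4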